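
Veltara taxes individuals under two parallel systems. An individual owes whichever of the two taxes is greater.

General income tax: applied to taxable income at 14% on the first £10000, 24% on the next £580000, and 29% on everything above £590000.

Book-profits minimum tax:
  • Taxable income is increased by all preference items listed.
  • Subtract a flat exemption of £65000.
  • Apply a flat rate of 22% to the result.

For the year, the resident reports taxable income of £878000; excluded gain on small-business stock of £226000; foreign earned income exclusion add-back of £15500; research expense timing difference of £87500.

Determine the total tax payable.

£251240

Book-profits minimum tax:
  Adjusted income: £878000 + £226000 + £15500 + £87500 = £1207000
  Less exemption £65000 → base £1142000
  £1142000 × 22% = £251240

General income tax:
  £10000 × 14% = £1400
  £580000 × 24% = £139200
  £288000 × 29% = £83520
  → £224120

£251240 > £224120, so the book-profits minimum tax is the binding amount.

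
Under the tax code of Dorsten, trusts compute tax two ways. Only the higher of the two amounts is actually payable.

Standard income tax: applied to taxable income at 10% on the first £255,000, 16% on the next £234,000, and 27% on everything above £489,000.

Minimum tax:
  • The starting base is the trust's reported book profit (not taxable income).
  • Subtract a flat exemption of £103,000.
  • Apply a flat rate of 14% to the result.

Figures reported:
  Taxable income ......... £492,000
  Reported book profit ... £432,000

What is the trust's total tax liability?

Minimum tax:
  Base (reported book profit): £432,000
  Less exemption £103,000 → base £329,000
  £329,000 × 14% = £46,060

Standard income tax:
  £255,000 × 10% = £25,500
  £234,000 × 16% = £37,440
  £3,000 × 27% = £810
  → £63,750

£63,750 > £46,060, so the standard income tax governs.

£63,750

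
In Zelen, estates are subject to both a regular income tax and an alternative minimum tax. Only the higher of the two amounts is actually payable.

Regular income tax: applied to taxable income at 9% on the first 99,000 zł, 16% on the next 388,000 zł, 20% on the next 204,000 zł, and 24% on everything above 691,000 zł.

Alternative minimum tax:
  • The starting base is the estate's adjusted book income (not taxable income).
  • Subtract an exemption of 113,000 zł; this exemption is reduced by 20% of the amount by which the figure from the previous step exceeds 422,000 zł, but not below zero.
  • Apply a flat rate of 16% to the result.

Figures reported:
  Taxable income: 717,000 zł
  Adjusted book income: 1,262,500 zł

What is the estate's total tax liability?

Regular income tax:
  99,000 zł × 9% = 8,910 zł
  388,000 zł × 16% = 62,080 zł
  204,000 zł × 20% = 40,800 zł
  26,000 zł × 24% = 6,240 zł
  → 118,030 zł

Alternative minimum tax:
  Base (adjusted book income): 1,262,500 zł
  Exemption: 20% × (1,262,500 zł − 422,000 zł) = 168,100 zł ≥ 113,000 zł, so the exemption is fully phased out
  Base: 1,262,500 zł − 0 zł = 1,262,500 zł
  1,262,500 zł × 16% = 202,000 zł

202,000 zł > 118,030 zł, so the alternative minimum tax is the binding amount.

202,000 zł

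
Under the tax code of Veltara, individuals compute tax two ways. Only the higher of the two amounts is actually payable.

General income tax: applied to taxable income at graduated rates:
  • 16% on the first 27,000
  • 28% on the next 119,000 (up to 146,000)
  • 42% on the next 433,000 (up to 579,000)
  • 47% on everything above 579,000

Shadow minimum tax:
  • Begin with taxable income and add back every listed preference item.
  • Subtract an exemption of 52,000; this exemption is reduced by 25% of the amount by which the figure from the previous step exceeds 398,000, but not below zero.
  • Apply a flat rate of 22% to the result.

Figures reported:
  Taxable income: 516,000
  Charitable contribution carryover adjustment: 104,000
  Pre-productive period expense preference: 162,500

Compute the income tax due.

General income tax:
  27,000 × 16% = 4,320
  119,000 × 28% = 33,320
  370,000 × 42% = 155,400
  → 193,040

Shadow minimum tax:
  Adjusted income: 516,000 + 104,000 + 162,500 = 782,500
  Exemption: 25% × (782,500 − 398,000) = 96,125 ≥ 52,000, so the exemption is fully phased out
  Base: 782,500 − 0 = 782,500
  782,500 × 22% = 172,150

193,040 > 172,150, so the general income tax governs.

193,040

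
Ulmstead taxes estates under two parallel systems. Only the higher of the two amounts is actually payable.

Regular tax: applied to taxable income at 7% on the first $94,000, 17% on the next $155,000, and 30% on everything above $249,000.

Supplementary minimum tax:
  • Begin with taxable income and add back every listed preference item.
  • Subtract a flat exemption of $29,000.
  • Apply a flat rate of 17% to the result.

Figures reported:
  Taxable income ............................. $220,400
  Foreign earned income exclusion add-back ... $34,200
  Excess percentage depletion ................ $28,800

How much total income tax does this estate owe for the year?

Supplementary minimum tax:
  Adjusted income: $220,400 + $34,200 + $28,800 = $283,400
  Less exemption $29,000 → base $254,400
  $254,400 × 17% = $43,248

Regular tax:
  $94,000 × 7% = $6,580
  $126,400 × 17% = $21,488
  → $28,068

$43,248 > $28,068, so the supplementary minimum tax is the binding amount.

$43,248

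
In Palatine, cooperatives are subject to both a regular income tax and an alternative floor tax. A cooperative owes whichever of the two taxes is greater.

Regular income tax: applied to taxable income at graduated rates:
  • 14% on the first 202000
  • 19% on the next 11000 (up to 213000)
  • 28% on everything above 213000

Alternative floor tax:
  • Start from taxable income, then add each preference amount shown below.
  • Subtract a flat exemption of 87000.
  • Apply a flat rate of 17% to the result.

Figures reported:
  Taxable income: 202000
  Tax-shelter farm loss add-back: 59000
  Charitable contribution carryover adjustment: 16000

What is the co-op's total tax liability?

32300

Alternative floor tax:
  Adjusted income: 202000 + 59000 + 16000 = 277000
  Less exemption 87000 → base 190000
  190000 × 17% = 32300

Regular income tax:
  202000 × 14% = 28280

32300 > 28280, so the alternative floor tax is the binding amount.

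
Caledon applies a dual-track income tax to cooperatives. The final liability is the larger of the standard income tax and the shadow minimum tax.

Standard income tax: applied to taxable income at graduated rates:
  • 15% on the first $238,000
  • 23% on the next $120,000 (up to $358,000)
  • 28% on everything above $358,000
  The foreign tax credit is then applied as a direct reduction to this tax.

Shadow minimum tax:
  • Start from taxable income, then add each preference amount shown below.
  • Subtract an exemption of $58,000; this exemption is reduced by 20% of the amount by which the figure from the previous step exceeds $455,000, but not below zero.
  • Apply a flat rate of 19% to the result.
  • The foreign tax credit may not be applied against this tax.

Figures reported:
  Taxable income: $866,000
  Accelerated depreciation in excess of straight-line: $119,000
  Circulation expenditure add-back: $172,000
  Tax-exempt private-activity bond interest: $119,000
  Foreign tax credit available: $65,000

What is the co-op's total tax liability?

Shadow minimum tax:
  Adjusted income: $866,000 + $119,000 + $172,000 + $119,000 = $1,276,000
  Exemption: 20% × ($1,276,000 − $455,000) = $164,200 ≥ $58,000, so the exemption is fully phased out
  Base: $1,276,000 − $0 = $1,276,000
  $1,276,000 × 19% = $242,440

Standard income tax:
  $238,000 × 15% = $35,700
  $120,000 × 23% = $27,600
  $508,000 × 28% = $142,240
  → $205,540
  Less foreign tax credit $65,000 → $140,540

$242,440 > $140,540, so the shadow minimum tax is the binding amount.

$242,440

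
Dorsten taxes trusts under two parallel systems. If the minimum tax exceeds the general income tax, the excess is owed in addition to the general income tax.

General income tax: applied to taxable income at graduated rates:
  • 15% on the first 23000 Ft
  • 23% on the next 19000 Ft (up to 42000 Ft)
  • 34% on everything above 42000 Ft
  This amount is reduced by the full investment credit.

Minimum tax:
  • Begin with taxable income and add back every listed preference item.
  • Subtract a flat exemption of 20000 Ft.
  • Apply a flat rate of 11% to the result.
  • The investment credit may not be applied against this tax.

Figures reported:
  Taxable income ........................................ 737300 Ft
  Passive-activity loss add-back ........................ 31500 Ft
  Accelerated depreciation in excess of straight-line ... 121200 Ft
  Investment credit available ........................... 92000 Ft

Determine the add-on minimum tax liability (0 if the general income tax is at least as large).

General income tax:
  23000 Ft × 15% = 3450 Ft
  19000 Ft × 23% = 4370 Ft
  695300 Ft × 34% = 236402 Ft
  → 244222 Ft
  Less investment credit 92000 Ft → 152222 Ft

Minimum tax:
  Adjusted income: 737300 Ft + 31500 Ft + 121200 Ft = 890000 Ft
  Less exemption 20000 Ft → base 870000 Ft
  870000 Ft × 11% = 95700 Ft

95700 Ft ≤ 152222 Ft, so no add-on is due.

0 Ft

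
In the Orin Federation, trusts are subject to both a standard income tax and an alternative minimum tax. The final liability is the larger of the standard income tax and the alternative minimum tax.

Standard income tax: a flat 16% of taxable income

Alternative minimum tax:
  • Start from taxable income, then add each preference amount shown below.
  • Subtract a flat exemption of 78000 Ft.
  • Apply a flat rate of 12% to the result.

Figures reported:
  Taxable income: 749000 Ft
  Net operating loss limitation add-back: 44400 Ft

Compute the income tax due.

119840 Ft

Standard income tax:
  749000 Ft × 16% = 119840 Ft

Alternative minimum tax:
  Adjusted income: 749000 Ft + 44400 Ft = 793400 Ft
  Less exemption 78000 Ft → base 715400 Ft
  715400 Ft × 12% = 85848 Ft

119840 Ft > 85848 Ft, so the standard income tax governs.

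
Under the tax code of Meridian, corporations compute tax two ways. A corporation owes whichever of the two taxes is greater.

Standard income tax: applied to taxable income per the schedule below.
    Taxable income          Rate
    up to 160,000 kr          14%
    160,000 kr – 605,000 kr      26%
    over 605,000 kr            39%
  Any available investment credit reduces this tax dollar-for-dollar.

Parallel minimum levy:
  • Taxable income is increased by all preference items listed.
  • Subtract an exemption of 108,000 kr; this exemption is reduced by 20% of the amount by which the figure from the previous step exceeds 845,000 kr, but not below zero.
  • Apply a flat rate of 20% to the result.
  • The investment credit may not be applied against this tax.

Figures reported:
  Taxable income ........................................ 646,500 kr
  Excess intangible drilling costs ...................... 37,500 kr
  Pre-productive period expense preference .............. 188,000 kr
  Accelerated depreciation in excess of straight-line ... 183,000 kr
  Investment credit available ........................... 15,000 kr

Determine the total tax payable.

Standard income tax:
  160,000 kr × 14% = 22,400 kr
  445,000 kr × 26% = 115,700 kr
  41,500 kr × 39% = 16,185 kr
  → 154,285 kr
  Less investment credit 15,000 kr → 139,285 kr

Parallel minimum levy:
  Adjusted income: 646,500 kr + 37,500 kr + 188,000 kr + 183,000 kr = 1,055,000 kr
  Exemption: 108,000 kr − 20% × (1,055,000 kr − 845,000 kr) = 108,000 kr − 42,000 kr = 66,000 kr
  Base: 1,055,000 kr − 66,000 kr = 989,000 kr
  989,000 kr × 20% = 197,800 kr

197,800 kr > 139,285 kr, so the parallel minimum levy is the binding amount.

197,800 kr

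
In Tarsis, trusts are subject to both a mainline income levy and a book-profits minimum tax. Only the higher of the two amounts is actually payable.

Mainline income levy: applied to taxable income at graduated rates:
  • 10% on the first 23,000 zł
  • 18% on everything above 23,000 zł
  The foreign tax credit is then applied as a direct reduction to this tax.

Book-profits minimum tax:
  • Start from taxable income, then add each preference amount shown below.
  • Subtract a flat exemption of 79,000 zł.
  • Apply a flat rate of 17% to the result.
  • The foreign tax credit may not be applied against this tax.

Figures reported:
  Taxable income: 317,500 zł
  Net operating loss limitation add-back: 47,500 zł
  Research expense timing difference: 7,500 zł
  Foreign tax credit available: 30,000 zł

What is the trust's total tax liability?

Mainline income levy:
  23,000 zł × 10% = 2,300 zł
  294,500 zł × 18% = 53,010 zł
  → 55,310 zł
  Less foreign tax credit 30,000 zł → 25,310 zł

Book-profits minimum tax:
  Adjusted income: 317,500 zł + 47,500 zł + 7,500 zł = 372,500 zł
  Less exemption 79,000 zł → base 293,500 zł
  293,500 zł × 17% = 49,895 zł

49,895 zł > 25,310 zł, so the book-profits minimum tax is the binding amount.

49,895 zł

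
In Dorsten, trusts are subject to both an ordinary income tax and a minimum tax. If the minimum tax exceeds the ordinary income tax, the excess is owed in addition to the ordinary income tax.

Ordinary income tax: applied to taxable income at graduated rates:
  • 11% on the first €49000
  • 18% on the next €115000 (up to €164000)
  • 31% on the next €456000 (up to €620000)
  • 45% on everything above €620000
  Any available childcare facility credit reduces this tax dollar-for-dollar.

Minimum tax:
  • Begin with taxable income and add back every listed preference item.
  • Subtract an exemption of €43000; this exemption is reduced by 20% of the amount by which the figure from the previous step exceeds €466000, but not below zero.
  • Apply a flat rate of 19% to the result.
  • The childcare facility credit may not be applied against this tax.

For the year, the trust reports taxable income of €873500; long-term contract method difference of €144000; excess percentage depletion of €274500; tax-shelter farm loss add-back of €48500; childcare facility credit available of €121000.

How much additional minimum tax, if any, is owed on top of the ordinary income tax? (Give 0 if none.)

€94170

Minimum tax:
  Adjusted income: €873500 + €144000 + €274500 + €48500 = €1340500
  Exemption: 20% × (€1340500 − €466000) = €174900 ≥ €43000, so the exemption is fully phased out
  Base: €1340500 − €0 = €1340500
  €1340500 × 19% = €254695

Ordinary income tax:
  €49000 × 11% = €5390
  €115000 × 18% = €20700
  €456000 × 31% = €141360
  €253500 × 45% = €114075
  → €281525
  Less childcare facility credit €121000 → €160525

Excess of minimum tax over ordinary income tax: €254695 − €160525 = €94170.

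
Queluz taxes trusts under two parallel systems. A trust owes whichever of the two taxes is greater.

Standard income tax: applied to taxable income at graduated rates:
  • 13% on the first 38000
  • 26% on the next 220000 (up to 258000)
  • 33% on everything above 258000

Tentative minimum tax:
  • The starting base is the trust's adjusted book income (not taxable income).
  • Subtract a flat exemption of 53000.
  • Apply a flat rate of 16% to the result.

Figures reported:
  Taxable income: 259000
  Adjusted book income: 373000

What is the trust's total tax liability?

62470

Tentative minimum tax:
  Base (adjusted book income): 373000
  Less exemption 53000 → base 320000
  320000 × 16% = 51200

Standard income tax:
  38000 × 13% = 4940
  220000 × 26% = 57200
  1000 × 33% = 330
  → 62470

62470 > 51200, so the standard income tax governs.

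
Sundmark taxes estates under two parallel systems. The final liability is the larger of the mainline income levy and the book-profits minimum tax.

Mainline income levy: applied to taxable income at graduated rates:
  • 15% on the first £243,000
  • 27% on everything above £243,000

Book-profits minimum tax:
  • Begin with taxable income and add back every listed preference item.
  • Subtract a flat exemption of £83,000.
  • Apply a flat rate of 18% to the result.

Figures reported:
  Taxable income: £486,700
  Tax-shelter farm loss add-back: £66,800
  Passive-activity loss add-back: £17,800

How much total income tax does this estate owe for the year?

£102,249

Mainline income levy:
  £243,000 × 15% = £36,450
  £243,700 × 27% = £65,799
  → £102,249

Book-profits minimum tax:
  Adjusted income: £486,700 + £66,800 + £17,800 = £571,300
  Less exemption £83,000 → base £488,300
  £488,300 × 18% = £87,894

£102,249 > £87,894, so the mainline income levy governs.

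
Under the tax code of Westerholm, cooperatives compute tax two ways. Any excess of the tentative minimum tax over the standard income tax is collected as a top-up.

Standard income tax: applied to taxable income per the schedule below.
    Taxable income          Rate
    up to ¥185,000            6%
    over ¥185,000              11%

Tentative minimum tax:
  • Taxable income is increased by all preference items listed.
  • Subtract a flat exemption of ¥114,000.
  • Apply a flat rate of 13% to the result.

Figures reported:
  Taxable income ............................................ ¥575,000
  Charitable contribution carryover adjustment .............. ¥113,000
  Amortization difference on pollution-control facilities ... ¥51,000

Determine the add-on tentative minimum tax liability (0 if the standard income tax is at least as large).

¥27,250

Standard income tax:
  ¥185,000 × 6% = ¥11,100
  ¥390,000 × 11% = ¥42,900
  → ¥54,000

Tentative minimum tax:
  Adjusted income: ¥575,000 + ¥113,000 + ¥51,000 = ¥739,000
  Less exemption ¥114,000 → base ¥625,000
  ¥625,000 × 13% = ¥81,250

Excess of tentative minimum tax over standard income tax: ¥81,250 − ¥54,000 = ¥27,250.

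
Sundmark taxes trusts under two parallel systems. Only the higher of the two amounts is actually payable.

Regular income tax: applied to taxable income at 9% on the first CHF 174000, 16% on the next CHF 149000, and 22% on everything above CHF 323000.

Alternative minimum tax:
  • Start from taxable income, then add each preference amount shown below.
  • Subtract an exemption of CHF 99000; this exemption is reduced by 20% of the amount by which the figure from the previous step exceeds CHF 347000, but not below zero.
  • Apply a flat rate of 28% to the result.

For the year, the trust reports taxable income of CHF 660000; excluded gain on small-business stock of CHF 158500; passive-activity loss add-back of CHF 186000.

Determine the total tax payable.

CHF 281260

Alternative minimum tax:
  Adjusted income: CHF 660000 + CHF 158500 + CHF 186000 = CHF 1004500
  Exemption: 20% × (CHF 1004500 − CHF 347000) = CHF 131500 ≥ CHF 99000, so the exemption is fully phased out
  Base: CHF 1004500 − CHF 0 = CHF 1004500
  CHF 1004500 × 28% = CHF 281260

Regular income tax:
  CHF 174000 × 9% = CHF 15660
  CHF 149000 × 16% = CHF 23840
  CHF 337000 × 22% = CHF 74140
  → CHF 113640

CHF 281260 > CHF 113640, so the alternative minimum tax is the binding amount.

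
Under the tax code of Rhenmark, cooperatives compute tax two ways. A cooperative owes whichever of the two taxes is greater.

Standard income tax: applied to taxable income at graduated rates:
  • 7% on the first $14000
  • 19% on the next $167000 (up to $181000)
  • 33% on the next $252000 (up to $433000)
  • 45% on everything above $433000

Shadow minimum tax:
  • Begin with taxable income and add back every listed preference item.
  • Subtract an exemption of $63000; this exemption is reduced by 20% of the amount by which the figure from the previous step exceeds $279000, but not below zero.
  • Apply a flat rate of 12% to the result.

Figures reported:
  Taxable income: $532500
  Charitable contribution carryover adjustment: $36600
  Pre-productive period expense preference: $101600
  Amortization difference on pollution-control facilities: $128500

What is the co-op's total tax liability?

$160645

Standard income tax:
  $14000 × 7% = $980
  $167000 × 19% = $31730
  $252000 × 33% = $83160
  $99500 × 45% = $44775
  → $160645

Shadow minimum tax:
  Adjusted income: $532500 + $36600 + $101600 + $128500 = $799200
  Exemption: 20% × ($799200 − $279000) = $104040 ≥ $63000, so the exemption is fully phased out
  Base: $799200 − $0 = $799200
  $799200 × 12% = $95904

$160645 > $95904, so the standard income tax governs.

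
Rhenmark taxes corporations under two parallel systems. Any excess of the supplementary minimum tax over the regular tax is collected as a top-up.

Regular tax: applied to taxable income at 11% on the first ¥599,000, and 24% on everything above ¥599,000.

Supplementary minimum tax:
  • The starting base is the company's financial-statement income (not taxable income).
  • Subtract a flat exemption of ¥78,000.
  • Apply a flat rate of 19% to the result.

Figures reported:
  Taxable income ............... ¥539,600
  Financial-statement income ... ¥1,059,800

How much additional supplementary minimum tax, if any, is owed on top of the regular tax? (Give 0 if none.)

¥127,186

Supplementary minimum tax:
  Base (financial-statement income): ¥1,059,800
  Less exemption ¥78,000 → base ¥981,800
  ¥981,800 × 19% = ¥186,542

Regular tax:
  ¥539,600 × 11% = ¥59,356

Excess of supplementary minimum tax over regular tax: ¥186,542 − ¥59,356 = ¥127,186.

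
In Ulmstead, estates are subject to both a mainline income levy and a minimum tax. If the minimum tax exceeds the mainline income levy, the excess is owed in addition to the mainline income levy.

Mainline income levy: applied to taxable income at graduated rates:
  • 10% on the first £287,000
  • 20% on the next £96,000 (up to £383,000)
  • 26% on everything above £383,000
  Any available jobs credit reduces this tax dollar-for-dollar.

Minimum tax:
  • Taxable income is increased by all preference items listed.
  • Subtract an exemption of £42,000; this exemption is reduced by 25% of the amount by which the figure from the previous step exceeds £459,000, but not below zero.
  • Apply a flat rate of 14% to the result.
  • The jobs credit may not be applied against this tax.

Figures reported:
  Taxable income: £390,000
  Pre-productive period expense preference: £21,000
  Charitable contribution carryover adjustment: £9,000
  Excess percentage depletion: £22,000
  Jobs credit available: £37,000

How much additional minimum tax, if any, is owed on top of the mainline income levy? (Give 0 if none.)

£43,280

Mainline income levy:
  £287,000 × 10% = £28,700
  £96,000 × 20% = £19,200
  £7,000 × 26% = £1,820
  → £49,720
  Less jobs credit £37,000 → £12,720

Minimum tax:
  Adjusted income: £390,000 + £21,000 + £9,000 + £22,000 = £442,000
  Exemption: £442,000 ≤ £459,000, so full £42,000 applies
  Base: £442,000 − £42,000 = £400,000
  £400,000 × 14% = £56,000

Excess of minimum tax over mainline income levy: £56,000 − £12,720 = £43,280.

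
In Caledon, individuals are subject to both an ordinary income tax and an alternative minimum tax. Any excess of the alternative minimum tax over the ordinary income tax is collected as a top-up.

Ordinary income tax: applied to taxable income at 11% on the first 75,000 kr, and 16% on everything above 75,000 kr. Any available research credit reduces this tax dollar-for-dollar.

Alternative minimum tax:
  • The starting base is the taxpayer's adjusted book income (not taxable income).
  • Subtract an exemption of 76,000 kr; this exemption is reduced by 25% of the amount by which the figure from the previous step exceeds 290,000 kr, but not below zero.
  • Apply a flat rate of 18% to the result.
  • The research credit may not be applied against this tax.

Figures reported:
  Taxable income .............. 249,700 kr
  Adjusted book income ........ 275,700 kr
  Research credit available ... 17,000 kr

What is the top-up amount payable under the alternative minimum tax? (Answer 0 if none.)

Alternative minimum tax:
  Base (adjusted book income): 275,700 kr
  Exemption: 275,700 kr ≤ 290,000 kr, so full 76,000 kr applies
  Base: 275,700 kr − 76,000 kr = 199,700 kr
  199,700 kr × 18% = 35,946 kr

Ordinary income tax:
  75,000 kr × 11% = 8,250 kr
  174,700 kr × 16% = 27,952 kr
  → 36,202 kr
  Less research credit 17,000 kr → 19,202 kr

Excess of alternative minimum tax over ordinary income tax: 35,946 kr − 19,202 kr = 16,744 kr.

16,744 kr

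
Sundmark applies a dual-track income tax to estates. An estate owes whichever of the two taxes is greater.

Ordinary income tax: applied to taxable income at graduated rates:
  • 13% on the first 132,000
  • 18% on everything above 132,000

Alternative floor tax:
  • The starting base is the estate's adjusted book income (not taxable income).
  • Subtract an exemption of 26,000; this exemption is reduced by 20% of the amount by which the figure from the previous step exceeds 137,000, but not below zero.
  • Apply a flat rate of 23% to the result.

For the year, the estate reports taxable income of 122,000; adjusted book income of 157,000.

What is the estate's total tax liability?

Alternative floor tax:
  Base (adjusted book income): 157,000
  Exemption: 26,000 − 20% × (157,000 − 137,000) = 26,000 − 4,000 = 22,000
  Base: 157,000 − 22,000 = 135,000
  135,000 × 23% = 31,050

Ordinary income tax:
  122,000 × 13% = 15,860

31,050 > 15,860, so the alternative floor tax is the binding amount.

31,050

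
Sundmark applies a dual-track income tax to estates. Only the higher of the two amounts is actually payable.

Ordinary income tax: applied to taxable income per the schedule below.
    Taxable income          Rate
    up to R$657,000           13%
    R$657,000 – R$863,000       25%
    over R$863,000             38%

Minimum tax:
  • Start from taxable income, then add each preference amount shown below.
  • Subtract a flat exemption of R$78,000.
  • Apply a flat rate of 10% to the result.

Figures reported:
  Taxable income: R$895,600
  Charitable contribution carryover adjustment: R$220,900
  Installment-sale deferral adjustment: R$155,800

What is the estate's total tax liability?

Minimum tax:
  Adjusted income: R$895,600 + R$220,900 + R$155,800 = R$1,272,300
  Less exemption R$78,000 → base R$1,194,300
  R$1,194,300 × 10% = R$119,430

Ordinary income tax:
  R$657,000 × 13% = R$85,410
  R$206,000 × 25% = R$51,500
  R$32,600 × 38% = R$12,388
  → R$149,298

R$149,298 > R$119,430, so the ordinary income tax governs.

R$149,298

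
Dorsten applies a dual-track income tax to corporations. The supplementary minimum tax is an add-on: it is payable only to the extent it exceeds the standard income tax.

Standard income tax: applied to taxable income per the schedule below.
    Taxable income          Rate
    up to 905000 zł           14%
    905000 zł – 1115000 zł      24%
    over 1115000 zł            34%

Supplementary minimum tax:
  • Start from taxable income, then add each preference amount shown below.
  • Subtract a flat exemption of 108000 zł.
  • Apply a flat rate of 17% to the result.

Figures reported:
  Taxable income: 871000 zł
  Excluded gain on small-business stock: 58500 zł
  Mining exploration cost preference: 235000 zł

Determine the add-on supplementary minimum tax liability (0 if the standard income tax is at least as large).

57665 zł

Standard income tax:
  871000 zł × 14% = 121940 zł

Supplementary minimum tax:
  Adjusted income: 871000 zł + 58500 zł + 235000 zł = 1164500 zł
  Less exemption 108000 zł → base 1056500 zł
  1056500 zł × 17% = 179605 zł

Excess of supplementary minimum tax over standard income tax: 179605 zł − 121940 zł = 57665 zł.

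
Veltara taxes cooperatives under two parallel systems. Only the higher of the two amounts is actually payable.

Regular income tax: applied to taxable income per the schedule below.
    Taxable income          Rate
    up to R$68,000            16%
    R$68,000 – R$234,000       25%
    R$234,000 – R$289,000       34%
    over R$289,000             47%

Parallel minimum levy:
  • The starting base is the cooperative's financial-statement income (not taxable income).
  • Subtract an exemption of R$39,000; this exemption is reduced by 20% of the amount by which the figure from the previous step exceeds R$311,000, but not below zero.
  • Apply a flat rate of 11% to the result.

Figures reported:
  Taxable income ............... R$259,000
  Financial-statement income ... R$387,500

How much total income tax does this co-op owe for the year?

Parallel minimum levy:
  Base (financial-statement income): R$387,500
  Exemption: R$39,000 − 20% × (R$387,500 − R$311,000) = R$39,000 − R$15,300 = R$23,700
  Base: R$387,500 − R$23,700 = R$363,800
  R$363,800 × 11% = R$40,018

Regular income tax:
  R$68,000 × 16% = R$10,880
  R$166,000 × 25% = R$41,500
  R$25,000 × 34% = R$8,500
  → R$60,880

R$60,880 > R$40,018, so the regular income tax governs.

R$60,880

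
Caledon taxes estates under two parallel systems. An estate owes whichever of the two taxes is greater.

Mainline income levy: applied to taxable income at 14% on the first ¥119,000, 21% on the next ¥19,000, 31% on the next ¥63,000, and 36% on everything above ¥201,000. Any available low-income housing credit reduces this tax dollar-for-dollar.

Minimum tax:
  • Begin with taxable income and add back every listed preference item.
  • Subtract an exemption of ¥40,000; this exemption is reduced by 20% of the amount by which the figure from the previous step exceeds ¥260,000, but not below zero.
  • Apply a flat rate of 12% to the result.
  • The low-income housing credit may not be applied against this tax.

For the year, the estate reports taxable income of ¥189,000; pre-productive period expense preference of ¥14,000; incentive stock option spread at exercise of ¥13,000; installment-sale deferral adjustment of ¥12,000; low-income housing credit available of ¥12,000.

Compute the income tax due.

Mainline income levy:
  ¥119,000 × 14% = ¥16,660
  ¥19,000 × 21% = ¥3,990
  ¥51,000 × 31% = ¥15,810
  → ¥36,460
  Less low-income housing credit ¥12,000 → ¥24,460

Minimum tax:
  Adjusted income: ¥189,000 + ¥14,000 + ¥13,000 + ¥12,000 = ¥228,000
  Exemption: ¥228,000 ≤ ¥260,000, so full ¥40,000 applies
  Base: ¥228,000 − ¥40,000 = ¥188,000
  ¥188,000 × 12% = ¥22,560

¥24,460 > ¥22,560, so the mainline income levy governs.

¥24,460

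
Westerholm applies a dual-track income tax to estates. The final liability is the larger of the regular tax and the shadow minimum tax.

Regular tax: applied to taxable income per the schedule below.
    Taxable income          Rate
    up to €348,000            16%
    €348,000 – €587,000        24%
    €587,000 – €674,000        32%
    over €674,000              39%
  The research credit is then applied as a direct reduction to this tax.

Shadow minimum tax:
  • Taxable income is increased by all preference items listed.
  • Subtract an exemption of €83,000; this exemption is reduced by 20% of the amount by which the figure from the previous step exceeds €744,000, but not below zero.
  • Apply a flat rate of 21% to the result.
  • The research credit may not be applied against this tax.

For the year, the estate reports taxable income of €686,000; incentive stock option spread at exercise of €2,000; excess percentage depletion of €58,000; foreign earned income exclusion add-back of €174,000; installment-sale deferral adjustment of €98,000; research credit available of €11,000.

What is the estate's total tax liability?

Regular tax:
  €348,000 × 16% = €55,680
  €239,000 × 24% = €57,360
  €87,000 × 32% = €27,840
  €12,000 × 39% = €4,680
  → €145,560
  Less research credit €11,000 → €134,560

Shadow minimum tax:
  Adjusted income: €686,000 + €2,000 + €58,000 + €174,000 + €98,000 = €1,018,000
  Exemption: €83,000 − 20% × (€1,018,000 − €744,000) = €83,000 − €54,800 = €28,200
  Base: €1,018,000 − €28,200 = €989,800
  €989,800 × 21% = €207,858

€207,858 > €134,560, so the shadow minimum tax is the binding amount.

€207,858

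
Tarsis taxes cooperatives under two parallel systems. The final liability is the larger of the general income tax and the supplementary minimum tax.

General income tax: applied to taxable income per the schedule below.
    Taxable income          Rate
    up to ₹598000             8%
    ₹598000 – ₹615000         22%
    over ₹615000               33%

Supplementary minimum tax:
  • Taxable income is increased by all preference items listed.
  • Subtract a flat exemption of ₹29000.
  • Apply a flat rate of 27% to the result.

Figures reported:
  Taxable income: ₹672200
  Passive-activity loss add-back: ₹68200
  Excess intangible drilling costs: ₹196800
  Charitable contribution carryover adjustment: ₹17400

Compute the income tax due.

General income tax:
  ₹598000 × 8% = ₹47840
  ₹17000 × 22% = ₹3740
  ₹57200 × 33% = ₹18876
  → ₹70456

Supplementary minimum tax:
  Adjusted income: ₹672200 + ₹68200 + ₹196800 + ₹17400 = ₹954600
  Less exemption ₹29000 → base ₹925600
  ₹925600 × 27% = ₹249912

₹249912 > ₹70456, so the supplementary minimum tax is the binding amount.

₹249912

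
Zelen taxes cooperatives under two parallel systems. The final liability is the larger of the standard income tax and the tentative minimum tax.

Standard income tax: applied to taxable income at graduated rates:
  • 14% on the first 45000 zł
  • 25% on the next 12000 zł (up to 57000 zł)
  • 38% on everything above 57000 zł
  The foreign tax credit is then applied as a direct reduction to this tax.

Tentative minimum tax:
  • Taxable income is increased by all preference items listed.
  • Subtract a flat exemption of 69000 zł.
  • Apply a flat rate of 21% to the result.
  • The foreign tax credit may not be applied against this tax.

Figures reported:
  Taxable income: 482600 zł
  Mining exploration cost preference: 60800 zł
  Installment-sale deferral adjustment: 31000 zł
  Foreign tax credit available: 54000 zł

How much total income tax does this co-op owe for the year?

117028 zł

Tentative minimum tax:
  Adjusted income: 482600 zł + 60800 zł + 31000 zł = 574400 zł
  Less exemption 69000 zł → base 505400 zł
  505400 zł × 21% = 106134 zł

Standard income tax:
  45000 zł × 14% = 6300 zł
  12000 zł × 25% = 3000 zł
  425600 zł × 38% = 161728 zł
  → 171028 zł
  Less foreign tax credit 54000 zł → 117028 zł

117028 zł > 106134 zł, so the standard income tax governs.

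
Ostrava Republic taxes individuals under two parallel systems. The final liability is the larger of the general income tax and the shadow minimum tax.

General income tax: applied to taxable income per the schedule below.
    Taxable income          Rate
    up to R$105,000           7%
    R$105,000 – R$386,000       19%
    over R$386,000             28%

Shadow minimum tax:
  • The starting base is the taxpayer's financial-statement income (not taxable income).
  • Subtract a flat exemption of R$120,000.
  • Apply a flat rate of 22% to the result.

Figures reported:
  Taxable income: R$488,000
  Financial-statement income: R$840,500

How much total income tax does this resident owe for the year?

R$158,510

Shadow minimum tax:
  Base (financial-statement income): R$840,500
  Less exemption R$120,000 → base R$720,500
  R$720,500 × 22% = R$158,510

General income tax:
  R$105,000 × 7% = R$7,350
  R$281,000 × 19% = R$53,390
  R$102,000 × 28% = R$28,560
  → R$89,300

R$158,510 > R$89,300, so the shadow minimum tax is the binding amount.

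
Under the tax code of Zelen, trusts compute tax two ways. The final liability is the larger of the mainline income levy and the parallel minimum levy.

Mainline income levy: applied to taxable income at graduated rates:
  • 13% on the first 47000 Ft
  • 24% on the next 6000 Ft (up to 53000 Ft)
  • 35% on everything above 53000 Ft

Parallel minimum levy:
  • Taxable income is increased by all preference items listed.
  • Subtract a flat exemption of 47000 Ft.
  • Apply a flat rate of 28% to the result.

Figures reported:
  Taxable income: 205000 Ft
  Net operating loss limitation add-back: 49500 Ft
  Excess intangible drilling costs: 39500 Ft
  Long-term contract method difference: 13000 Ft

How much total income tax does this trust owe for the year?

Mainline income levy:
  47000 Ft × 13% = 6110 Ft
  6000 Ft × 24% = 1440 Ft
  152000 Ft × 35% = 53200 Ft
  → 60750 Ft

Parallel minimum levy:
  Adjusted income: 205000 Ft + 49500 Ft + 39500 Ft + 13000 Ft = 307000 Ft
  Less exemption 47000 Ft → base 260000 Ft
  260000 Ft × 28% = 72800 Ft

72800 Ft > 60750 Ft, so the parallel minimum levy is the binding amount.

72800 Ft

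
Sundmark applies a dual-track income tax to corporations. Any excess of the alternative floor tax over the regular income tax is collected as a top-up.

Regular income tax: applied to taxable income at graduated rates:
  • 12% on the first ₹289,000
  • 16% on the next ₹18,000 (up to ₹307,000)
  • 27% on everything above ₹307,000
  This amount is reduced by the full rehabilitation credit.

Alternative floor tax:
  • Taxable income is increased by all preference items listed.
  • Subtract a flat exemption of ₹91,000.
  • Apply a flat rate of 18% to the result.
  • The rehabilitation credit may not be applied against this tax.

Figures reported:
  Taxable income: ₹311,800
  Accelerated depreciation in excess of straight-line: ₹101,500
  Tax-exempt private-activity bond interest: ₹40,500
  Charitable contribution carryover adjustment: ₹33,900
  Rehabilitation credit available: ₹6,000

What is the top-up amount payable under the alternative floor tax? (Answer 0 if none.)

Alternative floor tax:
  Adjusted income: ₹311,800 + ₹101,500 + ₹40,500 + ₹33,900 = ₹487,700
  Less exemption ₹91,000 → base ₹396,700
  ₹396,700 × 18% = ₹71,406

Regular income tax:
  ₹289,000 × 12% = ₹34,680
  ₹18,000 × 16% = ₹2,880
  ₹4,800 × 27% = ₹1,296
  → ₹38,856
  Less rehabilitation credit ₹6,000 → ₹32,856

Excess of alternative floor tax over regular income tax: ₹71,406 − ₹32,856 = ₹38,550.

₹38,550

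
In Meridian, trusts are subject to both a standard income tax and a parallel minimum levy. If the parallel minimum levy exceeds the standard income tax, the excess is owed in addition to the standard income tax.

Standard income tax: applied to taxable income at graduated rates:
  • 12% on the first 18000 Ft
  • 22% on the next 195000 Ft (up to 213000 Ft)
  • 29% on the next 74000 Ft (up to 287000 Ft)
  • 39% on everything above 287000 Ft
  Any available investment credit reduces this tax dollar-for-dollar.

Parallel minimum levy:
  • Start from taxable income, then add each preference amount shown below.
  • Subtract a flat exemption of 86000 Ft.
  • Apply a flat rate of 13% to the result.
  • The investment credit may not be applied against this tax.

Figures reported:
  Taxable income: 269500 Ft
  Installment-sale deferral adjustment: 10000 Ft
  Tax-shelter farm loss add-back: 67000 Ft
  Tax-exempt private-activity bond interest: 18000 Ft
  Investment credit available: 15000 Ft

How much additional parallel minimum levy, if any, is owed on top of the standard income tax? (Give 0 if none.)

Standard income tax:
  18000 Ft × 12% = 2160 Ft
  195000 Ft × 22% = 42900 Ft
  56500 Ft × 29% = 16385 Ft
  → 61445 Ft
  Less investment credit 15000 Ft → 46445 Ft

Parallel minimum levy:
  Adjusted income: 269500 Ft + 10000 Ft + 67000 Ft + 18000 Ft = 364500 Ft
  Less exemption 86000 Ft → base 278500 Ft
  278500 Ft × 13% = 36205 Ft

36205 Ft ≤ 46445 Ft, so no add-on is due.

0 Ft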